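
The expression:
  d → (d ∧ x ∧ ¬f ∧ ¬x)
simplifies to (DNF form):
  ¬d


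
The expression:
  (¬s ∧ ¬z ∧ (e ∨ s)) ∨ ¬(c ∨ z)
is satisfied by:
  {e: True, s: False, z: False, c: False}
  {e: False, s: False, z: False, c: False}
  {e: True, s: True, z: False, c: False}
  {s: True, e: False, z: False, c: False}
  {e: True, c: True, s: False, z: False}


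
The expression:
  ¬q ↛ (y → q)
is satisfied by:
  {y: True, q: False}


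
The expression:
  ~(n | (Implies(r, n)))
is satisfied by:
  {r: True, n: False}


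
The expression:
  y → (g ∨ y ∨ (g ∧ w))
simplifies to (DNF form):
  True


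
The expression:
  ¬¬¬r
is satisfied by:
  {r: False}


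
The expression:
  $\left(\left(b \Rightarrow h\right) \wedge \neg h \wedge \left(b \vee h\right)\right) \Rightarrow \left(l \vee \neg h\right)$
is always true.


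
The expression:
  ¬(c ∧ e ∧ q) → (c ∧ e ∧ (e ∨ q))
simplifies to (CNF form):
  c ∧ e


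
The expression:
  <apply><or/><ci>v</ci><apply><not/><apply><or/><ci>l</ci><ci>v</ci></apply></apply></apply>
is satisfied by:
  {v: True, l: False}
  {l: False, v: False}
  {l: True, v: True}


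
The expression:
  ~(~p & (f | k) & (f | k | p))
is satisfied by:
  {p: True, k: False, f: False}
  {f: True, p: True, k: False}
  {p: True, k: True, f: False}
  {f: True, p: True, k: True}
  {f: False, k: False, p: False}


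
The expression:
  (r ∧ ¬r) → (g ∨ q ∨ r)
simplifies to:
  True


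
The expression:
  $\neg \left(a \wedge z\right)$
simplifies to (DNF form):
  $\neg a \vee \neg z$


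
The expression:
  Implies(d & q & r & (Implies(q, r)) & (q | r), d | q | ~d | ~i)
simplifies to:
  True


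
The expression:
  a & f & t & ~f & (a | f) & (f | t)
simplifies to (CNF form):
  False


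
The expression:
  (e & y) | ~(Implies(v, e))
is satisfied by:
  {y: True, v: True, e: False}
  {v: True, e: False, y: False}
  {y: True, v: True, e: True}
  {y: True, e: True, v: False}


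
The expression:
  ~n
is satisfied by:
  {n: False}


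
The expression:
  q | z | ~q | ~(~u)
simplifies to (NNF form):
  True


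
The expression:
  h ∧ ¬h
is never true.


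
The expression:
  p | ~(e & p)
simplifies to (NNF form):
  True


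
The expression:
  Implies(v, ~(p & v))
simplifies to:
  ~p | ~v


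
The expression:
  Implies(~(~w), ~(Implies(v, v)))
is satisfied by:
  {w: False}


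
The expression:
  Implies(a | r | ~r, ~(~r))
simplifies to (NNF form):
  r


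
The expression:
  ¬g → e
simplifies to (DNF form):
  e ∨ g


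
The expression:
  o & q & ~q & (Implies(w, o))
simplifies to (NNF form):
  False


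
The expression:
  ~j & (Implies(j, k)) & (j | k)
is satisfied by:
  {k: True, j: False}


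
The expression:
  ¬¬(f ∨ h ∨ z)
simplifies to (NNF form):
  f ∨ h ∨ z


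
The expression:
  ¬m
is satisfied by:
  {m: False}


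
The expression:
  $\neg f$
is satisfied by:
  {f: False}


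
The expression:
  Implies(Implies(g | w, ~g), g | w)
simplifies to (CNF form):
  g | w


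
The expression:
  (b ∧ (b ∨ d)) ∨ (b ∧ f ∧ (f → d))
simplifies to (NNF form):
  b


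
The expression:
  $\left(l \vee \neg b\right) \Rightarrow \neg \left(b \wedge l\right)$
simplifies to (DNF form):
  $\neg b \vee \neg l$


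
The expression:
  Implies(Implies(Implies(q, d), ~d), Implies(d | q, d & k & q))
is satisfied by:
  {d: True, q: False}
  {q: False, d: False}
  {q: True, d: True}


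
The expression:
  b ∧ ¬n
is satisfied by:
  {b: True, n: False}


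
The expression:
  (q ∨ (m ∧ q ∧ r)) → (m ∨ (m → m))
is always true.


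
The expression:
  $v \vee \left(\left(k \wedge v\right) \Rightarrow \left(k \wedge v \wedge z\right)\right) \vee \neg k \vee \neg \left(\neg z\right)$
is always true.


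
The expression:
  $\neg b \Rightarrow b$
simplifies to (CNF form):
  $b$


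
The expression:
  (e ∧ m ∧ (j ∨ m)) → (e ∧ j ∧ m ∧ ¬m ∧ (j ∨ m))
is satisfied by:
  {m: False, e: False}
  {e: True, m: False}
  {m: True, e: False}


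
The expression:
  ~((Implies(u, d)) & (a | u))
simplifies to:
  (u & ~d) | (~a & ~u)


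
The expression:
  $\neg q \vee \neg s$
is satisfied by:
  {s: False, q: False}
  {q: True, s: False}
  {s: True, q: False}


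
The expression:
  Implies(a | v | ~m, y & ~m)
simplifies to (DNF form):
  (m & ~m) | (y & ~m) | (m & ~a & ~m) | (m & ~a & ~v) | (m & ~m & ~v) | (y & ~a & ~m) | (y & ~a & ~v) | (y & ~m & ~v)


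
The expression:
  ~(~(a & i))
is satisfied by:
  {a: True, i: True}


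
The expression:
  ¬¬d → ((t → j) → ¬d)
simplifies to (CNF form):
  (t ∨ ¬d) ∧ (¬d ∨ ¬j)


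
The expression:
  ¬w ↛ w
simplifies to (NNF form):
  True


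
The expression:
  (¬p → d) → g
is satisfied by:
  {g: True, d: False, p: False}
  {g: True, p: True, d: False}
  {g: True, d: True, p: False}
  {g: True, p: True, d: True}
  {p: False, d: False, g: False}


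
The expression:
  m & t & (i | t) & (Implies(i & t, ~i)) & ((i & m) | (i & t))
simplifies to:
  False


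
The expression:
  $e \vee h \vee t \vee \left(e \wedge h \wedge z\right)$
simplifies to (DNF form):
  $e \vee h \vee t$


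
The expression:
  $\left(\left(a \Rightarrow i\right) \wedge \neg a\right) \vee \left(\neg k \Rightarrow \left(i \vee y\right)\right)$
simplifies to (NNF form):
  $i \vee k \vee y \vee \neg a$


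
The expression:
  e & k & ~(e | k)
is never true.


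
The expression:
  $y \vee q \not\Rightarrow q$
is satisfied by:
  {y: True}


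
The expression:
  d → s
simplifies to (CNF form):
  s ∨ ¬d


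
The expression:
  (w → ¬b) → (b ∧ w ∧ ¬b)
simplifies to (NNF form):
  b ∧ w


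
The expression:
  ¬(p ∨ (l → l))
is never true.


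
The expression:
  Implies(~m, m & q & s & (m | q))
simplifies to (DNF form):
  m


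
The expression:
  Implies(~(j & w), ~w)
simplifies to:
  j | ~w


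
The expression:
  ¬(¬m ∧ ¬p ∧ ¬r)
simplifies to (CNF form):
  m ∨ p ∨ r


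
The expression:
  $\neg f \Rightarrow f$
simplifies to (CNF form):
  $f$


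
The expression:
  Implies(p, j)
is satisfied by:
  {j: True, p: False}
  {p: False, j: False}
  {p: True, j: True}


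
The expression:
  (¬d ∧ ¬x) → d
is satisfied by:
  {x: True, d: True}
  {x: True, d: False}
  {d: True, x: False}


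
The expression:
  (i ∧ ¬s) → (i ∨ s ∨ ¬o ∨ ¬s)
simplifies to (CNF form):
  True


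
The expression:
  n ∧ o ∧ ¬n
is never true.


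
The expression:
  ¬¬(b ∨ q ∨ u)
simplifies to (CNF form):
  b ∨ q ∨ u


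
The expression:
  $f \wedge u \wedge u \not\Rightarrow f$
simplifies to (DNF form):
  $\text{False}$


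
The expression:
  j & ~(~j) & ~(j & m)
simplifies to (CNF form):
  j & ~m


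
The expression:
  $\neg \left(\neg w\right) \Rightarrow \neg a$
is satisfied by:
  {w: False, a: False}
  {a: True, w: False}
  {w: True, a: False}


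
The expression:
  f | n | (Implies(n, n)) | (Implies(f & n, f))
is always true.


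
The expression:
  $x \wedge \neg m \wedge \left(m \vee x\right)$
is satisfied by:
  {x: True, m: False}


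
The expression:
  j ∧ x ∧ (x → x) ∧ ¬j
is never true.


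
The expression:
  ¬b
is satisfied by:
  {b: False}


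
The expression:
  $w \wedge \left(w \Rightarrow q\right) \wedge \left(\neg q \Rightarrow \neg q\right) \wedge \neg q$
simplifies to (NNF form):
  $\text{False}$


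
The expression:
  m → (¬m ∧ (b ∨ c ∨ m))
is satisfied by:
  {m: False}


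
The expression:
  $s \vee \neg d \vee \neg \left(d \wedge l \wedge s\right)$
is always true.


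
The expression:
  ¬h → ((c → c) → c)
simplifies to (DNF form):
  c ∨ h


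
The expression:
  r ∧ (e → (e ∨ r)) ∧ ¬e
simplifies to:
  r ∧ ¬e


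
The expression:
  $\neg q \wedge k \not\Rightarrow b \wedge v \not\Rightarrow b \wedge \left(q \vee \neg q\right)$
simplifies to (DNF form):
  $k \wedge v \wedge \neg b \wedge \neg q$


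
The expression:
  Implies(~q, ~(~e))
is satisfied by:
  {q: True, e: True}
  {q: True, e: False}
  {e: True, q: False}


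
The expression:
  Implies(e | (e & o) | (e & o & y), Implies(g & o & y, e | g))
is always true.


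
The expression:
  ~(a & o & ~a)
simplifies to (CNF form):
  True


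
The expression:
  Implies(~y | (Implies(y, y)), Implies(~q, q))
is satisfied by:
  {q: True}


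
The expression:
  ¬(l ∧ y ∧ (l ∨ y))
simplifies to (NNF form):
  ¬l ∨ ¬y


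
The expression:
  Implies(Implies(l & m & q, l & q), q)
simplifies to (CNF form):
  q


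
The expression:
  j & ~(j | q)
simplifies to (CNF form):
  False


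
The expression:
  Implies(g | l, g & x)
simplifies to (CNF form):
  (g | ~g) & (g | ~l) & (x | ~g) & (x | ~l)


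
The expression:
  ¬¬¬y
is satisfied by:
  {y: False}


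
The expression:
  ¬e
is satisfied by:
  {e: False}


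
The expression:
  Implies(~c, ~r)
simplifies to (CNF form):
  c | ~r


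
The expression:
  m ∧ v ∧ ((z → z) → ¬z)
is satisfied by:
  {m: True, v: True, z: False}


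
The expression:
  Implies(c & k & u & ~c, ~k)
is always true.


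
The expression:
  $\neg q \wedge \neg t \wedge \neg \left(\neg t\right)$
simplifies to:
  $\text{False}$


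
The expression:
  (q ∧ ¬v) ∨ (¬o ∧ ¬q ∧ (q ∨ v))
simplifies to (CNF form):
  (q ∨ v) ∧ (q ∨ ¬o) ∧ (¬q ∨ ¬v)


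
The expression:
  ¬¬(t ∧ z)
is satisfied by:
  {t: True, z: True}


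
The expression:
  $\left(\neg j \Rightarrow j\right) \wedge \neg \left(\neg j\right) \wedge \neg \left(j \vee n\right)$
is never true.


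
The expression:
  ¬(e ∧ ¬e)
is always true.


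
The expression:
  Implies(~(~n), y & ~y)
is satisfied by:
  {n: False}


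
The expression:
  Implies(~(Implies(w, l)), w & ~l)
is always true.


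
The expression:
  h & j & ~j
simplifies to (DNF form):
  False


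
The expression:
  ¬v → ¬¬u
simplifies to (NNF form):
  u ∨ v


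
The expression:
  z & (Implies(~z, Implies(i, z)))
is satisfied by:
  {z: True}


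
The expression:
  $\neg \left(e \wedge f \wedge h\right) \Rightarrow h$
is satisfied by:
  {h: True}


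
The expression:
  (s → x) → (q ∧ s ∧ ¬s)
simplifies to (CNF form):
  s ∧ ¬x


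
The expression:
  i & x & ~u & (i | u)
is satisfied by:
  {i: True, x: True, u: False}


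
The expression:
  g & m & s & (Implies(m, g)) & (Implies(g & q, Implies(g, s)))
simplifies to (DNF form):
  g & m & s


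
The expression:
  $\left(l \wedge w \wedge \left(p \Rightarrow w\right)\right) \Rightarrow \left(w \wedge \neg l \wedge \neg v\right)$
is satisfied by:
  {l: False, w: False}
  {w: True, l: False}
  {l: True, w: False}


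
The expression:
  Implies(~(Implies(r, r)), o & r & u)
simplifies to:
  True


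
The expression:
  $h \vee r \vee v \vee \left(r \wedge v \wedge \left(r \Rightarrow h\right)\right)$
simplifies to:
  $h \vee r \vee v$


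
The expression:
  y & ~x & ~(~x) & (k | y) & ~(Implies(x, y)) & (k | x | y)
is never true.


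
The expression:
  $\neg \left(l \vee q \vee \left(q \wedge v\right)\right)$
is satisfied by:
  {q: False, l: False}


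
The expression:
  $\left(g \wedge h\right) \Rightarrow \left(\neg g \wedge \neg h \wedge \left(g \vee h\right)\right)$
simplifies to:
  $\neg g \vee \neg h$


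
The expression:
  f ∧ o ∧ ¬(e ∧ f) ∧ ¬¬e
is never true.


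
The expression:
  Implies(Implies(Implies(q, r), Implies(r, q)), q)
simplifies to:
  q | r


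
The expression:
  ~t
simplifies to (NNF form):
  ~t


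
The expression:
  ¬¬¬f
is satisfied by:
  {f: False}


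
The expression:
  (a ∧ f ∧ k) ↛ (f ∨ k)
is never true.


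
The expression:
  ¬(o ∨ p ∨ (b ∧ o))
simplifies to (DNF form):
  ¬o ∧ ¬p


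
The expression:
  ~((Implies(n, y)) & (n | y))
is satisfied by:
  {y: False}


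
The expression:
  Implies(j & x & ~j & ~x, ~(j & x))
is always true.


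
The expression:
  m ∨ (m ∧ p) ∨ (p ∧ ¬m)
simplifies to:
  m ∨ p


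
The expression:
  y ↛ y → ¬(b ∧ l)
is always true.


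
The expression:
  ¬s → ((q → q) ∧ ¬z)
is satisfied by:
  {s: True, z: False}
  {z: False, s: False}
  {z: True, s: True}


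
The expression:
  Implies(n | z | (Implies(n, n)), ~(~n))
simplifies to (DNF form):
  n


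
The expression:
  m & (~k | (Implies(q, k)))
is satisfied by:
  {m: True}


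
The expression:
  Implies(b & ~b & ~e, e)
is always true.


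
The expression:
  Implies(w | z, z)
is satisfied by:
  {z: True, w: False}
  {w: False, z: False}
  {w: True, z: True}


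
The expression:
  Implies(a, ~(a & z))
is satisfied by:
  {z: False, a: False}
  {a: True, z: False}
  {z: True, a: False}


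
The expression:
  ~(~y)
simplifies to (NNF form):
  y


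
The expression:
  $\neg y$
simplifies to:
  $\neg y$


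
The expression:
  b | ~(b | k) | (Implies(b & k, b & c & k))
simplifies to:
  True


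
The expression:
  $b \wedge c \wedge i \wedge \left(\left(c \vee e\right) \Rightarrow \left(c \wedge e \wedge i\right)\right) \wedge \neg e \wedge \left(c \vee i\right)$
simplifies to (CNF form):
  $\text{False}$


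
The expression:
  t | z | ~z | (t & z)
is always true.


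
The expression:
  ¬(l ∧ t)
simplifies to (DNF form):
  ¬l ∨ ¬t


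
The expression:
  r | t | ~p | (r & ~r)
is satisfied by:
  {r: True, t: True, p: False}
  {r: True, p: False, t: False}
  {t: True, p: False, r: False}
  {t: False, p: False, r: False}
  {r: True, t: True, p: True}
  {r: True, p: True, t: False}
  {t: True, p: True, r: False}


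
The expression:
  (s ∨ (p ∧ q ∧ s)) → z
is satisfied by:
  {z: True, s: False}
  {s: False, z: False}
  {s: True, z: True}


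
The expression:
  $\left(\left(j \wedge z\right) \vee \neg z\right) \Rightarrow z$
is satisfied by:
  {z: True}


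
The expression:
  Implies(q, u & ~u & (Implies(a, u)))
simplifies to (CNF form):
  ~q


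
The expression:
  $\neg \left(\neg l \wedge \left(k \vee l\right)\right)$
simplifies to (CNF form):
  $l \vee \neg k$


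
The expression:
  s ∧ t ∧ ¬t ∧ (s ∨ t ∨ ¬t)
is never true.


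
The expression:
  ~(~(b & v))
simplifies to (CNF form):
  b & v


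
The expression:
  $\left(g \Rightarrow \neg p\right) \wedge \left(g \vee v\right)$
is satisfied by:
  {v: True, p: False, g: False}
  {g: True, v: True, p: False}
  {g: True, p: False, v: False}
  {v: True, p: True, g: False}


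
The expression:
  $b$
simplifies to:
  $b$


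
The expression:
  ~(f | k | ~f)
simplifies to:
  False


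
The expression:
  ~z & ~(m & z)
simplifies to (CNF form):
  ~z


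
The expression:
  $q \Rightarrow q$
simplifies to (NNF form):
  $\text{True}$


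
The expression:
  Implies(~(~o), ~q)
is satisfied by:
  {o: False, q: False}
  {q: True, o: False}
  {o: True, q: False}


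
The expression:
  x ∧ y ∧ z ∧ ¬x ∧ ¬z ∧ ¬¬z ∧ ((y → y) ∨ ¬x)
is never true.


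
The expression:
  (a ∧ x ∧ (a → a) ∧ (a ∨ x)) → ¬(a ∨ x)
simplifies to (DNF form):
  ¬a ∨ ¬x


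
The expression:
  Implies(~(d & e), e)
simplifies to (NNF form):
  e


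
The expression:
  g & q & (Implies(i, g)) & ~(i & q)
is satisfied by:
  {g: True, q: True, i: False}


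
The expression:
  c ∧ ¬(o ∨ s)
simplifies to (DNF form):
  c ∧ ¬o ∧ ¬s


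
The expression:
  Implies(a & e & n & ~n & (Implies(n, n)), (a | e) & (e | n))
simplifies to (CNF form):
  True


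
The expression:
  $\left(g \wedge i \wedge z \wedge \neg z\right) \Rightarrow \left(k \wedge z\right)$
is always true.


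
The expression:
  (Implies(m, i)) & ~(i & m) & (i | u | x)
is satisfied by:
  {i: True, x: True, u: True, m: False}
  {i: True, x: True, u: False, m: False}
  {i: True, u: True, x: False, m: False}
  {i: True, u: False, x: False, m: False}
  {x: True, u: True, i: False, m: False}
  {x: True, u: False, i: False, m: False}
  {u: True, i: False, x: False, m: False}


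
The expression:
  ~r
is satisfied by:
  {r: False}


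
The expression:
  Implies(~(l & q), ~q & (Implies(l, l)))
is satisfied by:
  {l: True, q: False}
  {q: False, l: False}
  {q: True, l: True}


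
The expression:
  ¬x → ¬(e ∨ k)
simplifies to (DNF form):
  x ∨ (¬e ∧ ¬k)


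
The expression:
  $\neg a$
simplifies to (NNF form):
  $\neg a$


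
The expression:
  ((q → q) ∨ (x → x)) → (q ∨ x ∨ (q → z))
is always true.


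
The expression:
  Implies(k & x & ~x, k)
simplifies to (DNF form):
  True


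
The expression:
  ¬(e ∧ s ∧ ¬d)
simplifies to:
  d ∨ ¬e ∨ ¬s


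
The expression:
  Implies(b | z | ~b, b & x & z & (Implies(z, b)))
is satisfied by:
  {z: True, b: True, x: True}


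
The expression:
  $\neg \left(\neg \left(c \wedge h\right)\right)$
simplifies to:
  $c \wedge h$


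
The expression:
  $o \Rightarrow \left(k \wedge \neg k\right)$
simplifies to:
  $\neg o$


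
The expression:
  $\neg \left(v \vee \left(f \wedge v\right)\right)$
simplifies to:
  $\neg v$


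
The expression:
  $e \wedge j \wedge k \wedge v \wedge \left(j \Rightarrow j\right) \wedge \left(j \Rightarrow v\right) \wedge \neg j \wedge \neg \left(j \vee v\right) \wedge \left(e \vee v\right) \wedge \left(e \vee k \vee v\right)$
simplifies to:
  $\text{False}$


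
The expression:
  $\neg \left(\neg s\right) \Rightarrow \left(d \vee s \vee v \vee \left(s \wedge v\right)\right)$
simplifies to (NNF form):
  $\text{True}$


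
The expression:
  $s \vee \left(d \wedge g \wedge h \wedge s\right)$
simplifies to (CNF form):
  $s$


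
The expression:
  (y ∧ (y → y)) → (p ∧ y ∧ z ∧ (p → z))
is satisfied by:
  {z: True, p: True, y: False}
  {z: True, p: False, y: False}
  {p: True, z: False, y: False}
  {z: False, p: False, y: False}
  {y: True, z: True, p: True}


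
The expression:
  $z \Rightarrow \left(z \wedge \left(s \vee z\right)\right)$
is always true.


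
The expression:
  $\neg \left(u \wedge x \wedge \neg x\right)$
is always true.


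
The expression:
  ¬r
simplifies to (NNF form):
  ¬r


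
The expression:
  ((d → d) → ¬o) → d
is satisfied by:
  {d: True, o: True}
  {d: True, o: False}
  {o: True, d: False}


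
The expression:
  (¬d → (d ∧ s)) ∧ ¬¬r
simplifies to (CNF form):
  d ∧ r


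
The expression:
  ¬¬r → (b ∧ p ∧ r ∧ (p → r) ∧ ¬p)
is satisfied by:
  {r: False}


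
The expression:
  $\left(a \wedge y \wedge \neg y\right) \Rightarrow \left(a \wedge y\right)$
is always true.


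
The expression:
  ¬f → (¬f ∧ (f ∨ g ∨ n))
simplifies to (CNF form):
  f ∨ g ∨ n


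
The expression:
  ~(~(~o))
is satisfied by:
  {o: False}


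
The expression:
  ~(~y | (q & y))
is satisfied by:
  {y: True, q: False}


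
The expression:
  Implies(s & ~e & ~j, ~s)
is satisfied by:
  {j: True, e: True, s: False}
  {j: True, s: False, e: False}
  {e: True, s: False, j: False}
  {e: False, s: False, j: False}
  {j: True, e: True, s: True}
  {j: True, s: True, e: False}
  {e: True, s: True, j: False}


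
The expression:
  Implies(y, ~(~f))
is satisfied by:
  {f: True, y: False}
  {y: False, f: False}
  {y: True, f: True}


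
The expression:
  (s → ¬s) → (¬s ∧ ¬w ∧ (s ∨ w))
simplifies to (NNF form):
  s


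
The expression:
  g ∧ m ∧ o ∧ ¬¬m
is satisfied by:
  {m: True, g: True, o: True}


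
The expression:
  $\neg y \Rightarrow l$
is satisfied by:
  {y: True, l: True}
  {y: True, l: False}
  {l: True, y: False}


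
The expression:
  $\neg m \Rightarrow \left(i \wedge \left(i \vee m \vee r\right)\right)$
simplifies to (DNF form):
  $i \vee m$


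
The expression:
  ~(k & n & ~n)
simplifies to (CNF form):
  True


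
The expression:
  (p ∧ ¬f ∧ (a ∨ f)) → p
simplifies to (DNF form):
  True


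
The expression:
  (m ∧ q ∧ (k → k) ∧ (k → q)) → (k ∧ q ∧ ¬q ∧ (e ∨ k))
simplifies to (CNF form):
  ¬m ∨ ¬q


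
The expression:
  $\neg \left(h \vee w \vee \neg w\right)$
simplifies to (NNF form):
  $\text{False}$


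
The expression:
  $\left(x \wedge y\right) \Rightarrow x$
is always true.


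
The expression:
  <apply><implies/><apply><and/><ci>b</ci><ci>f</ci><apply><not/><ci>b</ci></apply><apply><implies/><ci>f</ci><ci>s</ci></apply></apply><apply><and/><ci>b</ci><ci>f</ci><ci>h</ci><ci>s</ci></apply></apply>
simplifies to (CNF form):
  <true/>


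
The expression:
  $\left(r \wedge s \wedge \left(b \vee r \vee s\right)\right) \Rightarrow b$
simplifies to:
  $b \vee \neg r \vee \neg s$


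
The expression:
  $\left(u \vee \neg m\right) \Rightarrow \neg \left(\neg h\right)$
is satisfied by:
  {m: True, h: True, u: False}
  {h: True, u: False, m: False}
  {m: True, h: True, u: True}
  {h: True, u: True, m: False}
  {m: True, u: False, h: False}


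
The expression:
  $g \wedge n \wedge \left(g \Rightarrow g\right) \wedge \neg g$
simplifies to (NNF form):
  $\text{False}$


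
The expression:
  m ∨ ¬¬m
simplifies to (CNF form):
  m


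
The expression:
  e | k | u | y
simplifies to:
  e | k | u | y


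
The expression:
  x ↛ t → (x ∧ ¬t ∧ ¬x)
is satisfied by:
  {t: True, x: False}
  {x: False, t: False}
  {x: True, t: True}


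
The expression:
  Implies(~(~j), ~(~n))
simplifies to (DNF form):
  n | ~j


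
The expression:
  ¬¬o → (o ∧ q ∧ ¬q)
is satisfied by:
  {o: False}


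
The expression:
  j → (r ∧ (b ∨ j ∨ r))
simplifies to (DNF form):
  r ∨ ¬j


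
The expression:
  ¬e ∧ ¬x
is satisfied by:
  {x: False, e: False}


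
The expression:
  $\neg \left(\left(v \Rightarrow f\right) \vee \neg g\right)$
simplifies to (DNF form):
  $g \wedge v \wedge \neg f$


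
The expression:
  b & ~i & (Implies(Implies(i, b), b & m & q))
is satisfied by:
  {m: True, b: True, q: True, i: False}


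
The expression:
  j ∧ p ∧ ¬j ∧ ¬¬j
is never true.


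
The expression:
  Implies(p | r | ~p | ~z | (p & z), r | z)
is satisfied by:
  {r: True, z: True}
  {r: True, z: False}
  {z: True, r: False}


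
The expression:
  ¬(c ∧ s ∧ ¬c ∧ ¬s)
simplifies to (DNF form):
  True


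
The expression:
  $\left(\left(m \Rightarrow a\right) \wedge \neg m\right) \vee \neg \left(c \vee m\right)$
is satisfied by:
  {m: False}


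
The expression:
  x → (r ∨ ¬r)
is always true.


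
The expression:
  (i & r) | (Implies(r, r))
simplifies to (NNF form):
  True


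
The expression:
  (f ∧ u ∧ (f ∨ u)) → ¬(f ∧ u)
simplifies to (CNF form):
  ¬f ∨ ¬u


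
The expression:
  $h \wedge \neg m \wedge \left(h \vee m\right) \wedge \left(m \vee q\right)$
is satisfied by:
  {h: True, q: True, m: False}


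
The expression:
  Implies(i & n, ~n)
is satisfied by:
  {n: False, i: False}
  {i: True, n: False}
  {n: True, i: False}


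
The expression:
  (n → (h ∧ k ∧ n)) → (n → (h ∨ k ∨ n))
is always true.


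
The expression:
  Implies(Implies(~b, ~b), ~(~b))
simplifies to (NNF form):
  b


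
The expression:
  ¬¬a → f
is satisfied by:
  {f: True, a: False}
  {a: False, f: False}
  {a: True, f: True}


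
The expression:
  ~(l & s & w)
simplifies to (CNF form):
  ~l | ~s | ~w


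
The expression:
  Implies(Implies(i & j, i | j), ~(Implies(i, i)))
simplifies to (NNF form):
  False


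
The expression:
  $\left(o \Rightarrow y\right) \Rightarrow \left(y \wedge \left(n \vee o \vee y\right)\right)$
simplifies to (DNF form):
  $o \vee y$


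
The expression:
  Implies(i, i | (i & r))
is always true.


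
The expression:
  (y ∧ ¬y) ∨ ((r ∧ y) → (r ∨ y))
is always true.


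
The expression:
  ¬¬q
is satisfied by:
  {q: True}


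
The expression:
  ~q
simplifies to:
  ~q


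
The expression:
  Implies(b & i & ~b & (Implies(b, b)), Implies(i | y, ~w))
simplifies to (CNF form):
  True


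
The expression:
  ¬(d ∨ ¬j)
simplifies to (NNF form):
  j ∧ ¬d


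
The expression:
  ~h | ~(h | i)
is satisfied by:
  {h: False}


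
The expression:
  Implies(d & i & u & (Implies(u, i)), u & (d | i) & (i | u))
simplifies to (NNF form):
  True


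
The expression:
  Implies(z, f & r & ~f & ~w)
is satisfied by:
  {z: False}


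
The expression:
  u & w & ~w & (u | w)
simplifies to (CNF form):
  False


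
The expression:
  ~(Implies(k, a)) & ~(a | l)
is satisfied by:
  {k: True, l: False, a: False}


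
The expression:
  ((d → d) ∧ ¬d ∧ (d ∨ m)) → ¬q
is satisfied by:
  {d: True, m: False, q: False}
  {m: False, q: False, d: False}
  {d: True, q: True, m: False}
  {q: True, m: False, d: False}
  {d: True, m: True, q: False}
  {m: True, d: False, q: False}
  {d: True, q: True, m: True}


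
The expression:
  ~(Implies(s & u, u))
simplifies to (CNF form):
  False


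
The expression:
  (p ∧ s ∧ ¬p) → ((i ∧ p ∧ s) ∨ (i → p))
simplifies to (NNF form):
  True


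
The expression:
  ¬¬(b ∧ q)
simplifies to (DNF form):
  b ∧ q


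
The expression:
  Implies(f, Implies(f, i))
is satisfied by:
  {i: True, f: False}
  {f: False, i: False}
  {f: True, i: True}


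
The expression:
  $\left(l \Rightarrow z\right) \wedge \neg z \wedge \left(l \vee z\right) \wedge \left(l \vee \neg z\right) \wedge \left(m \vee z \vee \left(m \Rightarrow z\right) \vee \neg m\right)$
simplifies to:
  $\text{False}$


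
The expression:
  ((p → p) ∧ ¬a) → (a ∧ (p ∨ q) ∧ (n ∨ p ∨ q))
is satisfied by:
  {a: True}


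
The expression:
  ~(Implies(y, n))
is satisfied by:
  {y: True, n: False}


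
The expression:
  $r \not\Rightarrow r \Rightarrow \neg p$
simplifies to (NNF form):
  $\text{True}$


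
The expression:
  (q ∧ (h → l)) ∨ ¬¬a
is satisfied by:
  {a: True, q: True, l: True, h: False}
  {a: True, q: True, l: False, h: False}
  {a: True, q: True, h: True, l: True}
  {a: True, q: True, h: True, l: False}
  {a: True, l: True, h: False, q: False}
  {a: True, l: False, h: False, q: False}
  {a: True, h: True, l: True, q: False}
  {a: True, h: True, l: False, q: False}
  {q: True, l: True, h: False, a: False}
  {q: True, l: False, h: False, a: False}
  {q: True, h: True, l: True, a: False}


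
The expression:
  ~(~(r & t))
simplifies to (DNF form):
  r & t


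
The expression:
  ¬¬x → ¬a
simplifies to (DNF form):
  ¬a ∨ ¬x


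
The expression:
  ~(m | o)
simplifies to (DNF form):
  ~m & ~o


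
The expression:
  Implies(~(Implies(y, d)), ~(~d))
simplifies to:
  d | ~y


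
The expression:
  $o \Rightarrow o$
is always true.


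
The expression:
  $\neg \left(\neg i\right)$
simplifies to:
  $i$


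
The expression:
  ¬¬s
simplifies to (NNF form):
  s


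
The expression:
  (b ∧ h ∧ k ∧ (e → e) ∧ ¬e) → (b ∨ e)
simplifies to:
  True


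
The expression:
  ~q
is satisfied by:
  {q: False}


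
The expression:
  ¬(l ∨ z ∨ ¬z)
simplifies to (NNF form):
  False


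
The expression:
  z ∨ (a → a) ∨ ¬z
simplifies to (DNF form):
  True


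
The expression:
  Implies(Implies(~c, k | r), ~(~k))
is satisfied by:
  {k: True, c: False, r: False}
  {r: True, k: True, c: False}
  {k: True, c: True, r: False}
  {r: True, k: True, c: True}
  {r: False, c: False, k: False}


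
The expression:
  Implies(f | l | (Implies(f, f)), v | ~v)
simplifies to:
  True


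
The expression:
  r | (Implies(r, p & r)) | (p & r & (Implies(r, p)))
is always true.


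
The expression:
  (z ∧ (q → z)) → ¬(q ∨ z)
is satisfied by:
  {z: False}


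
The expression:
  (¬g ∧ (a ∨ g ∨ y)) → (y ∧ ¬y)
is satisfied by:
  {g: True, a: False, y: False}
  {y: True, g: True, a: False}
  {g: True, a: True, y: False}
  {y: True, g: True, a: True}
  {y: False, a: False, g: False}


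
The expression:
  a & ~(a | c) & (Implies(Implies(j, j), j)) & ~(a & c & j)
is never true.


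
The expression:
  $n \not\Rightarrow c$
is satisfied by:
  {n: True, c: False}


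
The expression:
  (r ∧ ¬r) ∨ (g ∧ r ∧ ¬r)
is never true.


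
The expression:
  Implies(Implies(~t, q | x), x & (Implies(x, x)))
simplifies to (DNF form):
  x | (~q & ~t)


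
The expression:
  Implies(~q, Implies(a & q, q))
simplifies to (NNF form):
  True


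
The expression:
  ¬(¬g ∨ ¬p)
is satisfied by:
  {p: True, g: True}


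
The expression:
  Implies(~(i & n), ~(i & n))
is always true.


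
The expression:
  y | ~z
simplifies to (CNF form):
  y | ~z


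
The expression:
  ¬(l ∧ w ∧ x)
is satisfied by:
  {l: False, x: False, w: False}
  {w: True, l: False, x: False}
  {x: True, l: False, w: False}
  {w: True, x: True, l: False}
  {l: True, w: False, x: False}
  {w: True, l: True, x: False}
  {x: True, l: True, w: False}


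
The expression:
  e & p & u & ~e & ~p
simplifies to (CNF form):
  False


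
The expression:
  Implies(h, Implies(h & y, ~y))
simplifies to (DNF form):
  ~h | ~y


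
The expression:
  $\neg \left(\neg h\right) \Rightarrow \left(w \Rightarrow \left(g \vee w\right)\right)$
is always true.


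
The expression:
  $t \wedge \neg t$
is never true.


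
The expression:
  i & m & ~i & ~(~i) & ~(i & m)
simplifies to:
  False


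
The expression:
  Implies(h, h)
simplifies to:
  True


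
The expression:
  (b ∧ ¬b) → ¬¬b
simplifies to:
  True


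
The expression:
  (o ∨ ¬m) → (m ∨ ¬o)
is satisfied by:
  {m: True, o: False}
  {o: False, m: False}
  {o: True, m: True}


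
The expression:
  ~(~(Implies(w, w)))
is always true.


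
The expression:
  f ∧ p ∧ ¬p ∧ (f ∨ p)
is never true.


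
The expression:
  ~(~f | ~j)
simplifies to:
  f & j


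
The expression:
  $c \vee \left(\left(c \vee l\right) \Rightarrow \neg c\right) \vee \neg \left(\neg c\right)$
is always true.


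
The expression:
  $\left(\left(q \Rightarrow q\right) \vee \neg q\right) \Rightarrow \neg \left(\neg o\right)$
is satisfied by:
  {o: True}


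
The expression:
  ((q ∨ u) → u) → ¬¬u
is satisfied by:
  {q: True, u: True}
  {q: True, u: False}
  {u: True, q: False}


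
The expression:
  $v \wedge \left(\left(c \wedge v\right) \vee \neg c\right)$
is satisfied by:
  {v: True}


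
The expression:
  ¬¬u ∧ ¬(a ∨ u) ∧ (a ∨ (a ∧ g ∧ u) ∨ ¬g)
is never true.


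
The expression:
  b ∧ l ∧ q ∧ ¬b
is never true.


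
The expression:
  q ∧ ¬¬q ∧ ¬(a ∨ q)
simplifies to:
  False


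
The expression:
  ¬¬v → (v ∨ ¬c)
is always true.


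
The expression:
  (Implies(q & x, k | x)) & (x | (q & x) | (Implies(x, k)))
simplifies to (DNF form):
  True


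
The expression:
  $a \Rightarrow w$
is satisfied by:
  {w: True, a: False}
  {a: False, w: False}
  {a: True, w: True}


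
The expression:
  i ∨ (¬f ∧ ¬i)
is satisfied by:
  {i: True, f: False}
  {f: False, i: False}
  {f: True, i: True}


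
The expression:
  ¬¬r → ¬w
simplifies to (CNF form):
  ¬r ∨ ¬w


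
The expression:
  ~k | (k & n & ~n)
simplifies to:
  ~k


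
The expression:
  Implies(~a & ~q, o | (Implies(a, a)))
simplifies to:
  True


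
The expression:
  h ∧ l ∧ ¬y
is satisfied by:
  {h: True, l: True, y: False}


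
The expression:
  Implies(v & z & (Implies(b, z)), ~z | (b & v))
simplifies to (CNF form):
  b | ~v | ~z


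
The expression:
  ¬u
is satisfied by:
  {u: False}


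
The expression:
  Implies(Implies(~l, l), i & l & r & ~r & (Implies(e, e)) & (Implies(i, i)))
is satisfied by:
  {l: False}


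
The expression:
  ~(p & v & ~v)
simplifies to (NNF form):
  True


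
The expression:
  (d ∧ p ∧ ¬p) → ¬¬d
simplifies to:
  True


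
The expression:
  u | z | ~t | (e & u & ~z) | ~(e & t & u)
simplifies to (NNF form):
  True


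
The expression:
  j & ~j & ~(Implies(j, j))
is never true.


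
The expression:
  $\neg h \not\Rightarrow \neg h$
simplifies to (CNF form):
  $\text{False}$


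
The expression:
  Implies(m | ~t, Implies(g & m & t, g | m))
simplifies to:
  True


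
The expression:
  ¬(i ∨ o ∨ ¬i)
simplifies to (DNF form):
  False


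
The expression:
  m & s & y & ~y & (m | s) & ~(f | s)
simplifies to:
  False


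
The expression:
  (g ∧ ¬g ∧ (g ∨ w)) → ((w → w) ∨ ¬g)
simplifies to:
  True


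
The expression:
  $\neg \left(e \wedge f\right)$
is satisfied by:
  {e: False, f: False}
  {f: True, e: False}
  {e: True, f: False}


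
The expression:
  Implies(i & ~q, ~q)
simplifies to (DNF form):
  True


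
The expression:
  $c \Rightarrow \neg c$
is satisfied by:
  {c: False}


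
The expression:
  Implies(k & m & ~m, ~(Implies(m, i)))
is always true.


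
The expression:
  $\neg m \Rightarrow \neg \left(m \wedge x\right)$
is always true.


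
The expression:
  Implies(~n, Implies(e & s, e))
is always true.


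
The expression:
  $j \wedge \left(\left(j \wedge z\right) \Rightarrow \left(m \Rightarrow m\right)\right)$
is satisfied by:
  {j: True}


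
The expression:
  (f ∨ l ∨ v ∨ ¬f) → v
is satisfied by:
  {v: True}


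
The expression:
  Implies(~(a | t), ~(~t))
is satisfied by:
  {a: True, t: True}
  {a: True, t: False}
  {t: True, a: False}


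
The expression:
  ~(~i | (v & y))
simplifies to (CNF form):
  i & (~v | ~y)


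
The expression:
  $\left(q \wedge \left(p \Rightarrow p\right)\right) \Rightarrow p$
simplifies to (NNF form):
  $p \vee \neg q$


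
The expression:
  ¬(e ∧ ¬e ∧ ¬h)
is always true.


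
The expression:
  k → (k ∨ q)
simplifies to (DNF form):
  True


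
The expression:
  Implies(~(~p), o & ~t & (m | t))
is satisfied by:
  {m: True, o: True, t: False, p: False}
  {m: True, t: False, o: False, p: False}
  {o: True, m: False, t: False, p: False}
  {m: False, t: False, o: False, p: False}
  {m: True, o: True, t: True, p: False}
  {m: True, t: True, o: False, p: False}
  {o: True, t: True, m: False, p: False}
  {t: True, m: False, o: False, p: False}
  {p: True, m: True, o: True, t: False}


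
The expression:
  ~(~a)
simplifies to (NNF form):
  a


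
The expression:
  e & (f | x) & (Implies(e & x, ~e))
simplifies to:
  e & f & ~x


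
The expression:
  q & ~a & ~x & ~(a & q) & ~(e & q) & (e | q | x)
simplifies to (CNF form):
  q & ~a & ~e & ~x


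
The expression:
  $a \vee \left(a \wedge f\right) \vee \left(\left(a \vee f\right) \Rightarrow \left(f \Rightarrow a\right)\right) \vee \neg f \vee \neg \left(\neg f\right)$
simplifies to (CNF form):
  $\text{True}$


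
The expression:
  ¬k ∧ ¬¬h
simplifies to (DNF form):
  h ∧ ¬k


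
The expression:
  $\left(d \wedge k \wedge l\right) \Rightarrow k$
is always true.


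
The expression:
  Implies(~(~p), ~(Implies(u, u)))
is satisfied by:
  {p: False}


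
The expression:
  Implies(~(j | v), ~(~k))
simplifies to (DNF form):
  j | k | v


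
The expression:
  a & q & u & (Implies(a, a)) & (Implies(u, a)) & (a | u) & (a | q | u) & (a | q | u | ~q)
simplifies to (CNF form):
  a & q & u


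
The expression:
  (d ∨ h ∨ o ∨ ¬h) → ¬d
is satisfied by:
  {d: False}


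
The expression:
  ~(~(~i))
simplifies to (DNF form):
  ~i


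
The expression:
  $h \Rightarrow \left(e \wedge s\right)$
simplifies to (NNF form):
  $\left(e \wedge s\right) \vee \neg h$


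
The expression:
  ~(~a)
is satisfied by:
  {a: True}


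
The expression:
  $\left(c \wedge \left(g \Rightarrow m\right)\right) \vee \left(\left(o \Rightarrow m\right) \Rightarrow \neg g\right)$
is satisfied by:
  {c: True, o: True, g: False, m: False}
  {c: True, o: False, g: False, m: False}
  {o: True, c: False, g: False, m: False}
  {c: False, o: False, g: False, m: False}
  {c: True, m: True, o: True, g: False}
  {c: True, m: True, o: False, g: False}
  {m: True, o: True, c: False, g: False}
  {m: True, c: False, o: False, g: False}
  {c: True, g: True, o: True, m: False}
  {g: True, o: True, m: False, c: False}
  {c: True, m: True, g: True, o: True}
  {c: True, m: True, g: True, o: False}


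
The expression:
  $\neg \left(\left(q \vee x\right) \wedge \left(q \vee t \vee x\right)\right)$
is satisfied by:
  {q: False, x: False}


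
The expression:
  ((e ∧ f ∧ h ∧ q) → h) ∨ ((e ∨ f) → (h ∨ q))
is always true.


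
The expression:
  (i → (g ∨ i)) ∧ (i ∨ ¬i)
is always true.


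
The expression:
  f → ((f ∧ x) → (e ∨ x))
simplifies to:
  True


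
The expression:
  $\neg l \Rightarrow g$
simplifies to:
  $g \vee l$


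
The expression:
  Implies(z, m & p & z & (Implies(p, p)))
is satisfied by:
  {p: True, m: True, z: False}
  {p: True, m: False, z: False}
  {m: True, p: False, z: False}
  {p: False, m: False, z: False}
  {z: True, p: True, m: True}


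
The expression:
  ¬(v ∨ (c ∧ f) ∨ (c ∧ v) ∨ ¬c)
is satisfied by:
  {c: True, v: False, f: False}


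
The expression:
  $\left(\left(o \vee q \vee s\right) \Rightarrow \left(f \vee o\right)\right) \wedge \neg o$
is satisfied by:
  {f: True, s: False, o: False, q: False}
  {q: True, f: True, s: False, o: False}
  {f: True, s: True, o: False, q: False}
  {q: True, f: True, s: True, o: False}
  {q: False, s: False, o: False, f: False}


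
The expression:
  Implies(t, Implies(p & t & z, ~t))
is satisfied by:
  {p: False, t: False, z: False}
  {z: True, p: False, t: False}
  {t: True, p: False, z: False}
  {z: True, t: True, p: False}
  {p: True, z: False, t: False}
  {z: True, p: True, t: False}
  {t: True, p: True, z: False}


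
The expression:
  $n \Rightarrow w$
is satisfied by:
  {w: True, n: False}
  {n: False, w: False}
  {n: True, w: True}
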